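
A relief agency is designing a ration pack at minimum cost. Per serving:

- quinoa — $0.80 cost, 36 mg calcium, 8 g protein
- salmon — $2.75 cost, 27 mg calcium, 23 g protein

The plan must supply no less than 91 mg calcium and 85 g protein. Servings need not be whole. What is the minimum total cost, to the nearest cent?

$8.50

At the optimum either one food covers both requirements or two foods hit both targets exactly; no other combination can be cheaper.
quinoa only: max(91/36, 85/8) = 10.62 servings → $8.50.
salmon only: max(91/27, 85/23) = 3.696 servings → $10.16.
quinoa + salmon: intersection lies outside the first quadrant.
So the least-cost plan costs $8.50.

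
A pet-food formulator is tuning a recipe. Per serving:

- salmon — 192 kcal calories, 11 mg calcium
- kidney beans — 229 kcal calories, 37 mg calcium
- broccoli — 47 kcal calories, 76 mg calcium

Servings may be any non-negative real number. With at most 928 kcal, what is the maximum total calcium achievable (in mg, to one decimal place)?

Calcium per kcal: broccoli 1.617, kidney beans 0.1616, salmon 0.05729.
With no serving limits, spend the whole calories allowance on broccoli: 928 kcal / 47 kcal × 76 mg = 1500.6 mg.

1500.6 mg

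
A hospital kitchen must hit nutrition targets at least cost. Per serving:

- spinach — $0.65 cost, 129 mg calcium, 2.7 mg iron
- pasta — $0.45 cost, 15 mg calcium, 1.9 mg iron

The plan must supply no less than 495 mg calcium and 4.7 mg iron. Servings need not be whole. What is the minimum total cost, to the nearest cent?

$2.49

This is a tiny linear program; its minimum lies at a vertex of the feasible set. List the vertices and price them.
spinach only: max(495/129, 4.7/2.7) = 3.837 servings → $2.49.
pasta only: max(495/15, 4.7/1.9) = 33 servings → $14.85.
spinach + pasta: intersection lies outside the first quadrant.
Cheapest feasible corner: $2.49.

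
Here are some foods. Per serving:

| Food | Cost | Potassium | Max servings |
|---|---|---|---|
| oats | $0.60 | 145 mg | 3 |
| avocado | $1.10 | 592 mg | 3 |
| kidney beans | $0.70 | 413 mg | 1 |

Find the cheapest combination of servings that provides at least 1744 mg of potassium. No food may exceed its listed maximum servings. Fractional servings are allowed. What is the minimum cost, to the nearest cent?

$3.17

Cost per mg of potassium: kidney beans $0.0017, avocado $0.0019, oats $0.0041.
Take 1 serving of kidney beans: +413.0 mg potassium for $0.70 (total $0.70, still need 1331.0 mg).
Take 2.248 servings of avocado: +1331.0 mg potassium for $2.47 (total $3.17, still need 0.0 mg).
Filling from the cheapest source first is optimal under one linear minimum: $3.17.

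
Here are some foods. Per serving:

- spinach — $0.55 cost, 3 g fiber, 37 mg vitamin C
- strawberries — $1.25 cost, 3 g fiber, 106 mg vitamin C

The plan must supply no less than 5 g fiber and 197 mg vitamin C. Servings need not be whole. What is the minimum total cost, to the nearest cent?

$2.32

Two binding constraints pin down two serving amounts, so the optimal mix uses at most two foods. The candidates are each food alone (scaled to the tighter of fiber/vitamin C) and each pair with both constraints tight.
spinach only: max(5/3, 197/37) = 5.324 servings → $2.93.
strawberries only: max(5/3, 197/106) = 1.858 servings → $2.32.
spinach + strawberries: the both-tight solution has a negative serving — not a feasible corner.
So the least-cost plan costs $2.32.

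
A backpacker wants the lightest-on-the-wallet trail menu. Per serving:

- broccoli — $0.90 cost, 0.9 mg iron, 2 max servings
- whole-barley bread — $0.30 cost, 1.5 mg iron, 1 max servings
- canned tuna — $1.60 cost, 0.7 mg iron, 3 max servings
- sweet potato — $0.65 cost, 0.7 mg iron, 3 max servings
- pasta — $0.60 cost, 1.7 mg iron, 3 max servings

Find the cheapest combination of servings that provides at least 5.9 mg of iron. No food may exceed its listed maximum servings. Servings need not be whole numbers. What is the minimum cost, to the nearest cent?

$1.85

Cost per mg of iron: whole-barley bread $0.2000, pasta $0.3529, sweet potato $0.9286, broccoli $1.0000, canned tuna $2.2857.
Take 1 serving of whole-barley bread: +1.5 mg iron for $0.30 (total $0.30, still need 4.4 mg).
Take 2.588 servings of pasta: +4.4 mg iron for $1.55 (total $1.85, still need 0.0 mg).
Filling from the cheapest source first is optimal under one linear minimum: $1.85.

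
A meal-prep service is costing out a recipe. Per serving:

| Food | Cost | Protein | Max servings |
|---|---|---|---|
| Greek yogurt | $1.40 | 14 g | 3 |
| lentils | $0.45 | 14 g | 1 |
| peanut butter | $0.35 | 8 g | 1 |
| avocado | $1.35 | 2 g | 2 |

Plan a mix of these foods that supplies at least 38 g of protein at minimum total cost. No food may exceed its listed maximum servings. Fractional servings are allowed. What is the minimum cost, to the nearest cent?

$2.40

Cost per g of protein: lentils $0.0321, peanut butter $0.0437, Greek yogurt $0.1000, avocado $0.6750.
Take 1 serving of lentils: +14.0 g protein for $0.45 (total $0.45, still need 24.0 g).
Take 1 serving of peanut butter: +8.0 g protein for $0.35 (total $0.80, still need 16.0 g).
Take 1.143 servings of Greek yogurt: +16.0 g protein for $1.60 (total $2.40, still need 0.0 g).
Filling from the cheapest source first is optimal under one linear minimum: $2.40.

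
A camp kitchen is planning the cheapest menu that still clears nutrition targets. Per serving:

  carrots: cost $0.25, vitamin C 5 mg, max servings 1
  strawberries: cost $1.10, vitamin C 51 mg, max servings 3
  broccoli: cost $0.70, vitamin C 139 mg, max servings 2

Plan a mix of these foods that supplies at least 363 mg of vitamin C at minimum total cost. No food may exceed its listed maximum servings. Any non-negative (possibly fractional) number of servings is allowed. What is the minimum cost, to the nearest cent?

Cost per mg of vitamin C: broccoli $0.0050, strawberries $0.0216, carrots $0.0500.
Take 2 servings of broccoli: +278.0 mg vitamin C for $1.40 (total $1.40, still need 85.0 mg).
Take 1.667 servings of strawberries: +85.0 mg vitamin C for $1.83 (total $3.23, still need 0.0 mg).
Filling from the cheapest source first is optimal under one linear minimum: $3.23.

$3.23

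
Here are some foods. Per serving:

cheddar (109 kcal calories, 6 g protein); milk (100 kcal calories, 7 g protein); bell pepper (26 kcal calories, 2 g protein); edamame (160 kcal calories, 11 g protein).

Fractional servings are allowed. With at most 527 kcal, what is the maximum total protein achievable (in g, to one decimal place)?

Protein per kcal: bell pepper 0.07692, milk 0.07, edamame 0.06875, cheddar 0.05505.
With no serving limits, spend the whole calories allowance on bell pepper: 527 kcal / 26 kcal × 2 g = 40.5 g.

40.5 g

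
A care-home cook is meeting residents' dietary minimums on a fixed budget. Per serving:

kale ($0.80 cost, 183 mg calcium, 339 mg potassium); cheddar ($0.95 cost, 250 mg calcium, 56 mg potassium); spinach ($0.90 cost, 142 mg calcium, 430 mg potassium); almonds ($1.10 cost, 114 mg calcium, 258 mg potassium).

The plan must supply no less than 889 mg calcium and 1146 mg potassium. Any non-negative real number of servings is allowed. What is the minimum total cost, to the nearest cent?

$3.71

With two linear requirements the optimum uses one or two foods; enumerate the corners.
kale only: max(889/183, 1146/339) = 4.858 servings → $3.89.
cheddar only: max(889/250, 1146/56) = 20.46 servings → $19.44.
spinach only: max(889/142, 1146/430) = 6.261 servings → $5.63.
almonds only: max(889/114, 1146/258) = 7.798 servings → $8.58.
kale + cheddar with both tight: 3.177 servings and 1.23 servings → $3.71.
kale + spinach: the both-tight solution has a negative serving — not a feasible corner.
kale + almonds: the both-tight solution has a negative serving — not a feasible corner.
cheddar + spinach with both tight: 2.205 servings and 2.378 servings → $4.24.
cheddar + almonds with both tight: 1.699 servings and 4.073 servings → $6.09.
spinach + almonds: intersection lies outside the first quadrant.
So the least-cost plan costs $3.71.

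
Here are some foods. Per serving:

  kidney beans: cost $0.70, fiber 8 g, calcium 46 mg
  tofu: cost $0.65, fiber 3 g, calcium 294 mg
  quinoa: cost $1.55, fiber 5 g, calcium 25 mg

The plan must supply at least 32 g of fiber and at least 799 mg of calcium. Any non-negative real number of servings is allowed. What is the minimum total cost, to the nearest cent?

$3.66

kidney beans only: max(32/8, 799/46) = 17.37 servings → $12.16.
tofu only: max(32/3, 799/294) = 10.67 servings → $6.93.
quinoa only: max(32/5, 799/25) = 31.96 servings → $49.54.
kidney beans + tofu with both tight: 3.167 servings and 2.222 servings → $3.66.
kidney beans + quinoa: the both-tight solution has a negative serving — not a feasible corner.
tofu + quinoa with both tight: 2.29 servings and 5.026 servings → $9.28.
Cheapest feasible corner: $3.66.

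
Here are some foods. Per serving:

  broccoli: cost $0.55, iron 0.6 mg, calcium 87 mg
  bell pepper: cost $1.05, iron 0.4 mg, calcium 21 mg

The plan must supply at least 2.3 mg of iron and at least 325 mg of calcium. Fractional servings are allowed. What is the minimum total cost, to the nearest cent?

broccoli only: max(2.3/0.6, 325/87) = 3.833 servings → $2.11.
bell pepper only: max(2.3/0.4, 325/21) = 15.48 servings → $16.25.
broccoli + bell pepper with both tight: 3.68 servings and 0.2297 servings → $2.27.
Cheapest feasible corner: $2.11.

$2.11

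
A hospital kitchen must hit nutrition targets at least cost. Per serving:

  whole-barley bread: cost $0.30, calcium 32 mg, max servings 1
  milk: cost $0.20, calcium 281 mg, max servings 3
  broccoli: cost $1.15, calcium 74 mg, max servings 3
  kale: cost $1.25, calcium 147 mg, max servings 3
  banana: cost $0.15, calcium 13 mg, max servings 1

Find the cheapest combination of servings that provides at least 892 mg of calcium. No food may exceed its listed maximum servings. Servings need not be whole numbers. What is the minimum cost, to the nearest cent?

Cost per mg of calcium: milk $0.0007, kale $0.0085, whole-barley bread $0.0094, banana $0.0115, broccoli $0.0155.
Take 3 servings of milk: +843.0 mg calcium for $0.60 (total $0.60, still need 49.0 mg).
Take 0.3333 servings of kale: +49.0 mg calcium for $0.42 (total $1.02, still need 0.0 mg).
Filling from the cheapest source first is optimal under one linear minimum: $1.02.

$1.02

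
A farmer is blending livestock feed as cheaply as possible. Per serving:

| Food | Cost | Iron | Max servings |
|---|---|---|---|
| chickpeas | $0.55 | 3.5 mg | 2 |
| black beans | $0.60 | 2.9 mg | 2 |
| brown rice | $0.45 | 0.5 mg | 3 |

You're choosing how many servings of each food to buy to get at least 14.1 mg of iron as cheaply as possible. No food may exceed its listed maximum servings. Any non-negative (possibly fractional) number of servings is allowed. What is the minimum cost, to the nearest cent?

$3.47

Cost per mg of iron: chickpeas $0.1571, black beans $0.2069, brown rice $0.9000.
Take 2 servings of chickpeas: +7.0 mg iron for $1.10 (total $1.10, still need 7.1 mg).
Take 2 servings of black beans: +5.8 mg iron for $1.20 (total $2.30, still need 1.3 mg).
Take 2.6 servings of brown rice: +1.3 mg iron for $1.17 (total $3.47, still need 0.0 mg).
Filling from the cheapest source first is optimal under one linear minimum: $3.47.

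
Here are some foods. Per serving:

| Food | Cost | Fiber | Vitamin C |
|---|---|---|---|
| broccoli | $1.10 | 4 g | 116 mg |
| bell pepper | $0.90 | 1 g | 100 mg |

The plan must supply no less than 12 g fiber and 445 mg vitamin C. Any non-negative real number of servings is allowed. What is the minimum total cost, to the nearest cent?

At the optimum either one food covers both requirements or two foods hit both targets exactly; no other combination can be cheaper.
broccoli only: max(12/4, 445/116) = 3.836 servings → $4.22.
bell pepper only: max(12/1, 445/100) = 12 servings → $10.80.
broccoli + bell pepper with both tight: 2.658 servings and 1.366 servings → $4.15.
The minimum over all feasible corners is $4.15.

$4.15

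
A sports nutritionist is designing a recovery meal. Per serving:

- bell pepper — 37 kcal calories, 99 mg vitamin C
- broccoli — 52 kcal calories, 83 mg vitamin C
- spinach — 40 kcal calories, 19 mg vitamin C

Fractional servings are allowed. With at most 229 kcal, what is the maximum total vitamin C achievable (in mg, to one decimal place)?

Vitamin C per kcal: bell pepper 2.676, broccoli 1.596, spinach 0.475.
With no serving limits, spend the whole calories allowance on bell pepper: 229 kcal / 37 kcal × 99 mg = 612.7 mg.

612.7 mg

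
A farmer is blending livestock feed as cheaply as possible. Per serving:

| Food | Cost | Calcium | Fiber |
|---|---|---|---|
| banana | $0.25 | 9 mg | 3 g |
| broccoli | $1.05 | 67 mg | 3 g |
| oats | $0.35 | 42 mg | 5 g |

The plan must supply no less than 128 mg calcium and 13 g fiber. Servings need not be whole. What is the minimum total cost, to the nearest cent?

$1.07

banana only: max(128/9, 13/3) = 14.22 servings → $3.56.
broccoli only: max(128/67, 13/3) = 4.333 servings → $4.55.
oats only: max(128/42, 13/5) = 3.048 servings → $1.07.
banana + broccoli with both tight: 2.799 servings and 1.534 servings → $2.31.
banana + oats with both targets exact would need a negative amount; discard.
broccoli + oats with both tight: 0.4498 servings and 2.33 servings → $1.29.
The minimum over all feasible corners is $1.07.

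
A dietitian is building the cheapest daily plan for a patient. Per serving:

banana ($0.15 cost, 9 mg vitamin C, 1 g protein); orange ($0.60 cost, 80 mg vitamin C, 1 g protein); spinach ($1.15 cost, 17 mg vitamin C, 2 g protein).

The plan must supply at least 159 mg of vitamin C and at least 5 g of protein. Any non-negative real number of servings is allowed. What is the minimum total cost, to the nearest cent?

$1.47

An LP optimum is at a vertex; with two nutrient constraints at most two foods are used. Check each candidate.
banana only: max(159/9, 5/1) = 17.67 servings → $2.65.
orange only: max(159/80, 5/1) = 5 servings → $3.00.
spinach only: max(159/17, 5/2) = 9.353 servings → $10.76.
banana + orange with both tight: 3.394 servings and 1.606 servings → $1.47.
banana + spinach: the both-tight solution has a negative serving — not a feasible corner.
orange + spinach with both tight: 1.629 servings and 1.685 servings → $2.92.
So the least-cost plan costs $1.47.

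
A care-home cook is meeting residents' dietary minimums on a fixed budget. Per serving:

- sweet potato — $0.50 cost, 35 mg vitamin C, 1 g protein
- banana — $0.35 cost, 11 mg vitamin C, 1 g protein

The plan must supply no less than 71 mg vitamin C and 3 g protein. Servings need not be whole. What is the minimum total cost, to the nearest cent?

$1.29

The cheapest plan sits at a corner of the feasible region — with two constraints it uses at most two foods.
sweet potato only: max(71/35, 3/1) = 3 servings → $1.50.
banana only: max(71/11, 3/1) = 6.455 servings → $2.26.
sweet potato + banana with both tight: 1.583 servings and 1.417 servings → $1.29.
Cheapest feasible corner: $1.29.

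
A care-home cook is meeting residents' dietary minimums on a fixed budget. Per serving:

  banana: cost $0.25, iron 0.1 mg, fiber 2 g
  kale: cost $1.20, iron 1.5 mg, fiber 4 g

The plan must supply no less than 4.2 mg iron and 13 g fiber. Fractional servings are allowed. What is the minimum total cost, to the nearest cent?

A basic optimal solution has at most two foods positive. Try each food alone and each pair with both targets met exactly.
banana only: max(4.2/0.1, 13/2) = 42 servings → $10.50.
kale only: max(4.2/1.5, 13/4) = 3.25 servings → $3.90.
banana + kale with both tight: 1.038 servings and 2.731 servings → $3.54.
Cheapest feasible corner: $3.54.

$3.54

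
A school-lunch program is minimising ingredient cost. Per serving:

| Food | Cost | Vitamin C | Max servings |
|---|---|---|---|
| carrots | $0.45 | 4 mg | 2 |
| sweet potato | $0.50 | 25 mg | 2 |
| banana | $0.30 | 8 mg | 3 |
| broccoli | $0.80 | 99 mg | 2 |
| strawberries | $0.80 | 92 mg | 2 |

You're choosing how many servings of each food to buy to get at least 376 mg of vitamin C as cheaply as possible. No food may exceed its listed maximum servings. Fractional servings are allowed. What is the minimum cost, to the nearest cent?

$3.15

Cost per mg of vitamin C: broccoli $0.0081, strawberries $0.0087, sweet potato $0.0200, banana $0.0375, carrots $0.1125.
Take 2 servings of broccoli: +198.0 mg vitamin C for $1.60 (total $1.60, still need 178.0 mg).
Take 1.935 servings of strawberries: +178.0 mg vitamin C for $1.55 (total $3.15, still need 0.0 mg).
Filling from the cheapest source first is optimal under one linear minimum: $3.15.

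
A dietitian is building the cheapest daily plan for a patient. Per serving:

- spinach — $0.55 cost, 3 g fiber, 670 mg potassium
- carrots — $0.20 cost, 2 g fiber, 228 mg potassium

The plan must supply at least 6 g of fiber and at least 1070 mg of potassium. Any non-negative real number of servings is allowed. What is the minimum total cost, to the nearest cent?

At the optimum either one food covers both requirements or two foods hit both targets exactly; no other combination can be cheaper.
spinach only: max(6/3, 1070/670) = 2 servings → $1.10.
carrots only: max(6/2, 1070/228) = 4.693 servings → $0.94.
spinach + carrots with both tight: 1.177 servings and 1.235 servings → $0.89.
Cheapest feasible corner: $0.89.

$0.89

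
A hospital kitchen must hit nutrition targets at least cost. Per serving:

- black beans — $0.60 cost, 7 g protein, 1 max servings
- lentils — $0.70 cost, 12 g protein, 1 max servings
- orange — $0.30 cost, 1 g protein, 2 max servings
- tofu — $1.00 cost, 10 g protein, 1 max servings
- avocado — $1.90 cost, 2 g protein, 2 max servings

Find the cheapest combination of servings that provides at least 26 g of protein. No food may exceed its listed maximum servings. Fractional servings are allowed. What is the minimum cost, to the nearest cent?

$2.00

Cost per g of protein: lentils $0.0583, black beans $0.0857, tofu $0.1000, orange $0.3000, avocado $0.9500.
Take 1 serving of lentils: +12.0 g protein for $0.70 (total $0.70, still need 14.0 g).
Take 1 serving of black beans: +7.0 g protein for $0.60 (total $1.30, still need 7.0 g).
Take 0.7 servings of tofu: +7.0 g protein for $0.70 (total $2.00, still need 0.0 g).
Greedy by cheapest-per-g is optimal for a single linear constraint, so the minimum cost is $2.00.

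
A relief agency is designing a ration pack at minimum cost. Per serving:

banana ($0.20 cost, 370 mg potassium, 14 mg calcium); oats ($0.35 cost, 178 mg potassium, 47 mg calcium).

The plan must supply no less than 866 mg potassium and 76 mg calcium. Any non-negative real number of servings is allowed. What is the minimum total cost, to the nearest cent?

Compare the cost at each extreme point of the feasible region.
banana only: max(866/370, 76/14) = 5.429 servings → $1.09.
oats only: max(866/178, 76/47) = 4.865 servings → $1.70.
banana + oats with both tight: 1.824 servings and 1.074 servings → $0.74.
Cheapest feasible corner: $0.74.

$0.74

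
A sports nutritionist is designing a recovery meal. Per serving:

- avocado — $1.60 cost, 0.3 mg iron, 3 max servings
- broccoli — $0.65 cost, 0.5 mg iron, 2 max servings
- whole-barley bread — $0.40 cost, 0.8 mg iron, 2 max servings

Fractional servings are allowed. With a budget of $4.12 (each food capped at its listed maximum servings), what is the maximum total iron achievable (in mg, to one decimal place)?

3.0 mg

Iron per dollar: whole-barley bread 2, broccoli 0.7692, avocado 0.1875.
Take 2 servings of whole-barley bread: spends $0.80, +1.6 mg iron (running total 1.6 mg).
Take 2 servings of broccoli: spends $1.30, +1.0 mg iron (running total 2.6 mg).
Take 1.262 servings of avocado: spends $2.02, +0.4 mg iron (running total 3.0 mg).
Greedy by best ratio exhausts the cost allowance optimally: 3.0 mg.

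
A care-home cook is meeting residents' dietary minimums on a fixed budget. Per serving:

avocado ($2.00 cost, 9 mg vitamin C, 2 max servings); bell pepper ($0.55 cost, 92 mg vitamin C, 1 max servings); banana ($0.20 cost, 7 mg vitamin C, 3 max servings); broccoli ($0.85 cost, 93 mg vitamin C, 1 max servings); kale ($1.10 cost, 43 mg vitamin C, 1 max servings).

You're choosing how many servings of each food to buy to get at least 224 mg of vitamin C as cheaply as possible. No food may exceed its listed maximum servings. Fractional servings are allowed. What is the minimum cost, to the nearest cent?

$2.40

Cost per mg of vitamin C: bell pepper $0.0060, broccoli $0.0091, kale $0.0256, banana $0.0286, avocado $0.2222.
Take 1 serving of bell pepper: +92.0 mg vitamin C for $0.55 (total $0.55, still need 132.0 mg).
Take 1 serving of broccoli: +93.0 mg vitamin C for $0.85 (total $1.40, still need 39.0 mg).
Take 0.907 servings of kale: +39.0 mg vitamin C for $1.00 (total $2.40, still need 0.0 mg).
Greedy by cheapest-per-mg is optimal for a single linear constraint, so the minimum cost is $2.40.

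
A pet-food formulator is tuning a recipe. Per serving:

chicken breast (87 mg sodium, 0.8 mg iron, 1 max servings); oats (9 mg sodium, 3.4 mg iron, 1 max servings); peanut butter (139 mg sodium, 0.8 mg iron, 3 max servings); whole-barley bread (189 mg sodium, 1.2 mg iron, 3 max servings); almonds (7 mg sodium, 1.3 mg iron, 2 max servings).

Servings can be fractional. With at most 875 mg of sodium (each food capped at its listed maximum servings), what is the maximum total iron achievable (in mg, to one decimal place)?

Iron per mg sodium: oats 0.3778, almonds 0.1857, chicken breast 0.009195, whole-barley bread 0.006349, peanut butter 0.005755.
Take 1 serving of oats: uses 9 mg sodium, +3.4 mg iron (running total 3.4 mg).
Take 2 servings of almonds: uses 14 mg sodium, +2.6 mg iron (running total 6.0 mg).
Take 1 serving of chicken breast: uses 87 mg sodium, +0.8 mg iron (running total 6.8 mg).
Take 3 servings of whole-barley bread: uses 567 mg sodium, +3.6 mg iron (running total 10.4 mg).
Take 1.424 servings of peanut butter: uses 198 mg sodium, +1.1 mg iron (running total 11.5 mg).
Greedy by best ratio exhausts the sodium allowance optimally: 11.5 mg.

11.5 mg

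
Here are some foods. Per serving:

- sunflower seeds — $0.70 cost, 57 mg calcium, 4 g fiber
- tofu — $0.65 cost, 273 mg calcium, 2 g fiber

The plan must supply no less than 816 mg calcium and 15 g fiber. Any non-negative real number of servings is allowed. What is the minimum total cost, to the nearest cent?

$3.36

Two binding constraints pin down two serving amounts, so the optimal mix uses at most two foods. The candidates are each food alone (scaled to the tighter of calcium/fiber) and each pair with both constraints tight.
sunflower seeds only: max(816/57, 15/4) = 14.32 servings → $10.02.
tofu only: max(816/273, 15/2) = 7.5 servings → $4.88.
sunflower seeds + tofu with both tight: 2.518 servings and 2.463 servings → $3.36.
Cheapest feasible corner: $3.36.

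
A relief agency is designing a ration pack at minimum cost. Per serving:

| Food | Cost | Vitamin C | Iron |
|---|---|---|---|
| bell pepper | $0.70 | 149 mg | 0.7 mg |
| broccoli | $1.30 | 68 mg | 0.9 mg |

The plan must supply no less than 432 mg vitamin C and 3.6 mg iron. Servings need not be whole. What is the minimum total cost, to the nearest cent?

$3.60

A basic optimal solution has at most two foods positive. Try each food alone and each pair with both targets met exactly.
bell pepper only: max(432/149, 3.6/0.7) = 5.143 servings → $3.60.
broccoli only: max(432/68, 3.6/0.9) = 6.353 servings → $8.26.
bell pepper + broccoli with both tight: 1.665 servings and 2.705 servings → $4.68.
The minimum over all feasible corners is $3.60.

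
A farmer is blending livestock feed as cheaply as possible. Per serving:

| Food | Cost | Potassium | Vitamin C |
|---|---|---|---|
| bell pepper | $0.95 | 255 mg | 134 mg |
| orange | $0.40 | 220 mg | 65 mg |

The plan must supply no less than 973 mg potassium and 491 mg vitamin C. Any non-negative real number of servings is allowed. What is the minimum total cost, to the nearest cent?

For a min-cost LP with two ≥-constraints, a basic feasible solution has at most two positive variables.
bell pepper only: max(973/255, 491/134) = 3.816 servings → $3.62.
orange only: max(973/220, 491/65) = 7.554 servings → $3.02.
bell pepper + orange with both tight: 3.47 servings and 0.4012 servings → $3.46.
The minimum over all feasible corners is $3.02.

$3.02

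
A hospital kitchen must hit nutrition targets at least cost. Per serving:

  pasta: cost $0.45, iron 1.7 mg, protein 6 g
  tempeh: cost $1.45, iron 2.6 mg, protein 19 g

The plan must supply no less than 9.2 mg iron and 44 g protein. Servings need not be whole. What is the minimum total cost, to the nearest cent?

$3.30

pasta only: max(9.2/1.7, 44/6) = 7.333 servings → $3.30.
tempeh only: max(9.2/2.6, 44/19) = 3.538 servings → $5.13.
pasta + tempeh with both tight: 3.617 servings and 1.174 servings → $3.33.
Cheapest feasible corner: $3.30.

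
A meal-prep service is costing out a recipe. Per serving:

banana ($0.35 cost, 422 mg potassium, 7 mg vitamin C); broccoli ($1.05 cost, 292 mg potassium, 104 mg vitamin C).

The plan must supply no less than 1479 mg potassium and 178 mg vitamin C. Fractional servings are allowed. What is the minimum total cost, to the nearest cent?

Check every corner: each single food scaled to meet both minima, and each pair solved so both constraints bind.
banana only: max(1479/422, 178/7) = 25.43 servings → $8.90.
broccoli only: max(1479/292, 178/104) = 5.065 servings → $5.32.
banana + broccoli with both tight: 2.434 servings and 1.548 servings → $2.48.
The minimum over all feasible corners is $2.48.

$2.48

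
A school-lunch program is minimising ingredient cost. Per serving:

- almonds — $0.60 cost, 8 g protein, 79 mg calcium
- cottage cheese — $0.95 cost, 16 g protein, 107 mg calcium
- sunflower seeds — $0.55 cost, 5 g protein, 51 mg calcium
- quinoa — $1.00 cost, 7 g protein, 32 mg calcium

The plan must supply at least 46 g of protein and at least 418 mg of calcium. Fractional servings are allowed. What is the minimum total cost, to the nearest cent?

$3.27

At the optimum either one food covers both requirements or two foods hit both targets exactly; no other combination can be cheaper.
almonds only: max(46/8, 418/79) = 5.75 servings → $3.45.
cottage cheese only: max(46/16, 418/107) = 3.907 servings → $3.71.
sunflower seeds only: max(46/5, 418/51) = 9.2 servings → $5.06.
quinoa only: max(46/7, 418/32) = 13.06 servings → $13.06.
almonds + cottage cheese with both tight: 4.328 servings and 0.7108 servings → $3.27.
almonds + sunflower seeds: the both-tight solution has a negative serving — not a feasible corner.
almonds + quinoa with both tight: 4.896 servings and 0.9764 servings → $3.91.
cottage cheese + sunflower seeds with both tight: 0.911 servings and 6.285 servings → $4.32.
cottage cheese + quinoa: intersection lies outside the first quadrant.
sunflower seeds + quinoa with both tight: 7.381 servings and 1.299 servings → $5.36.
The minimum over all feasible corners is $3.27.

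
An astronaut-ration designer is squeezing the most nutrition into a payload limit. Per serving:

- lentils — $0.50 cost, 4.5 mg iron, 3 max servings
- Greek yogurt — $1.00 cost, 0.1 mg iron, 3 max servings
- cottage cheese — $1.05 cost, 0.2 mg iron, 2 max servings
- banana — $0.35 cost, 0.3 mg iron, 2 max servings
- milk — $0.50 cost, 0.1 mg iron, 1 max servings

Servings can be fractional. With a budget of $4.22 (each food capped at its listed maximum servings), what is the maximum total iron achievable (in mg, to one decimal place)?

Iron per dollar: lentils 9, banana 0.8571, milk 0.2, cottage cheese 0.1905, Greek yogurt 0.1.
Take 3 servings of lentils: spends $1.50, +13.5 mg iron (running total 13.5 mg).
Take 2 servings of banana: spends $0.70, +0.6 mg iron (running total 14.1 mg).
Take 1 serving of milk: spends $0.50, +0.1 mg iron (running total 14.2 mg).
Take 1.448 servings of cottage cheese: spends $1.52, +0.3 mg iron (running total 14.5 mg).
Filling greedily by iron-per-dollar is optimal for one linear limit, giving 14.5 mg.

14.5 mg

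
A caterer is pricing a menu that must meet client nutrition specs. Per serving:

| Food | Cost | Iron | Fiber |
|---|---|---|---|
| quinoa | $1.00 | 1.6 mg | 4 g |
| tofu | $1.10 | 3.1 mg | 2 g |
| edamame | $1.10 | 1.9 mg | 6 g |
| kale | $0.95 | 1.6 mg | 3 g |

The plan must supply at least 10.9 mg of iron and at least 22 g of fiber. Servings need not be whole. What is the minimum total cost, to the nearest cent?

Check every corner: each single food scaled to meet both minima, and each pair solved so both constraints bind.
quinoa only: max(10.9/1.6, 22/4) = 6.812 servings → $6.81.
tofu only: max(10.9/3.1, 22/2) = 11 servings → $12.10.
edamame only: max(10.9/1.9, 22/6) = 5.737 servings → $6.31.
kale only: max(10.9/1.6, 22/3) = 7.333 servings → $6.97.
quinoa + tofu with both tight: 5.043 servings and 0.913 servings → $6.05.
quinoa + edamame with both targets exact would need a negative amount; discard.
quinoa + kale with both tight: 1.562 servings and 5.25 servings → $6.55.
tofu + edamame with both tight: 1.595 servings and 3.135 servings → $5.20.
tofu + kale with both targets exact would need a negative amount; discard.
edamame + kale with both tight: 0.641 servings and 6.051 servings → $6.45.
The minimum over all feasible corners is $5.20.

$5.20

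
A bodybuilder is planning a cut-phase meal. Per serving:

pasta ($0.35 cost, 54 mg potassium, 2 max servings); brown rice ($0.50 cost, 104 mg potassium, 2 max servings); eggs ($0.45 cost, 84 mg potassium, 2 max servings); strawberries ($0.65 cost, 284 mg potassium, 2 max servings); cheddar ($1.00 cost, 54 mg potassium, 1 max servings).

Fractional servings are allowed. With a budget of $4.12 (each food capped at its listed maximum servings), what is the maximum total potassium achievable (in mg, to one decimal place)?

1063.9 mg

Potassium per dollar: strawberries 436.9, brown rice 208, eggs 186.7, pasta 154.3, cheddar 54.
Take 2 servings of strawberries: spends $1.30, +568.0 mg potassium (running total 568.0 mg).
Take 2 servings of brown rice: spends $1.00, +208.0 mg potassium (running total 776.0 mg).
Take 2 servings of eggs: spends $0.90, +168.0 mg potassium (running total 944.0 mg).
Take 2 servings of pasta: spends $0.70, +108.0 mg potassium (running total 1052.0 mg).
Take 0.22 servings of cheddar: spends $0.22, +11.9 mg potassium (running total 1063.9 mg).
Filling greedily by potassium-per-dollar is optimal for one linear limit, giving 1063.9 mg.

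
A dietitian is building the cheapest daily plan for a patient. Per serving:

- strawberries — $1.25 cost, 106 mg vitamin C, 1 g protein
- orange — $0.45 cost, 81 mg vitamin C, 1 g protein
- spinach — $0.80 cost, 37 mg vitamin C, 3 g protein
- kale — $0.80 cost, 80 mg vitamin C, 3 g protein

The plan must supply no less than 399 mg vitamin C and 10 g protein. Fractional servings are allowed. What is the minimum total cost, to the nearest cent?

$3.11

With two linear requirements the optimum uses one or two foods; enumerate the corners.
strawberries only: max(399/106, 10/1) = 10 servings → $12.50.
orange only: max(399/81, 10/1) = 10 servings → $4.50.
spinach only: max(399/37, 10/3) = 10.78 servings → $8.63.
kale only: max(399/80, 10/3) = 4.987 servings → $3.99.
strawberries + orange: intersection lies outside the first quadrant.
strawberries + spinach with both tight: 2.943 servings and 2.352 servings → $5.56.
strawberries + kale with both tight: 1.668 servings and 2.777 servings → $4.31.
orange + spinach with both tight: 4.015 servings and 1.995 servings → $3.40.
orange + kale with both tight: 2.436 servings and 2.521 servings → $3.11.
spinach + kale: the both-tight solution has a negative serving — not a feasible corner.
The minimum over all feasible corners is $3.11.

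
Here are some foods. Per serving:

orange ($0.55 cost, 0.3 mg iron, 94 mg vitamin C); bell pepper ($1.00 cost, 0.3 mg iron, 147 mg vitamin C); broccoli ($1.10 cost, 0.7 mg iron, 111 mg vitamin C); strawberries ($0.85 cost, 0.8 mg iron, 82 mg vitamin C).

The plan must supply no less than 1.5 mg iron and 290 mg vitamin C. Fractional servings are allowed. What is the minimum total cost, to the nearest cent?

An LP optimum is at a vertex; with two nutrient constraints at most two foods are used. Check each candidate.
orange only: max(1.5/0.3, 290/94) = 5 servings → $2.75.
bell pepper only: max(1.5/0.3, 290/147) = 5 servings → $5.00.
broccoli only: max(1.5/0.7, 290/111) = 2.613 servings → $2.87.
strawberries only: max(1.5/0.8, 290/82) = 3.537 servings → $3.01.
orange + bell pepper: intersection lies outside the first quadrant.
orange + broccoli with both tight: 1.123 servings and 1.662 servings → $2.45.
orange + strawberries with both tight: 2.154 servings and 1.067 servings → $2.09.
bell pepper + broccoli with both tight: 0.5244 servings and 1.918 servings → $2.63.
bell pepper + strawberries with both tight: 1.172 servings and 1.435 servings → $2.39.
broccoli + strawberries with both targets exact would need a negative amount; discard.
The minimum over all feasible corners is $2.09.

$2.09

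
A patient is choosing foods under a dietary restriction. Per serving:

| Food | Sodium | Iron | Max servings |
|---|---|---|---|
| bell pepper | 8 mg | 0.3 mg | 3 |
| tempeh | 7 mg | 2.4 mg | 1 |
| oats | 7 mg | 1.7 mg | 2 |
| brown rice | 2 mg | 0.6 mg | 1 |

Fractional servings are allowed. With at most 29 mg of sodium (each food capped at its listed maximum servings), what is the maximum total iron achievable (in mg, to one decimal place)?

Iron per mg sodium: tempeh 0.3429, brown rice 0.3, oats 0.2429, bell pepper 0.0375.
Take 1 serving of tempeh: uses 7 mg sodium, +2.4 mg iron (running total 2.4 mg).
Take 1 serving of brown rice: uses 2 mg sodium, +0.6 mg iron (running total 3.0 mg).
Take 2 servings of oats: uses 14 mg sodium, +3.4 mg iron (running total 6.4 mg).
Take 0.75 servings of bell pepper: uses 6 mg sodium, +0.2 mg iron (running total 6.6 mg).
Greedy by best ratio exhausts the sodium allowance optimally: 6.6 mg.

6.6 mg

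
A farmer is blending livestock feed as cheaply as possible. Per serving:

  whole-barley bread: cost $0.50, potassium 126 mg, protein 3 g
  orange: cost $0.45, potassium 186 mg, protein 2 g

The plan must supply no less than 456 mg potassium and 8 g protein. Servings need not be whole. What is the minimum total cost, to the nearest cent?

$1.47

whole-barley bread only: max(456/126, 8/3) = 3.619 servings → $1.81.
orange only: max(456/186, 8/2) = 4 servings → $1.80.
whole-barley bread + orange with both tight: 1.882 servings and 1.176 servings → $1.47.
So the least-cost plan costs $1.47.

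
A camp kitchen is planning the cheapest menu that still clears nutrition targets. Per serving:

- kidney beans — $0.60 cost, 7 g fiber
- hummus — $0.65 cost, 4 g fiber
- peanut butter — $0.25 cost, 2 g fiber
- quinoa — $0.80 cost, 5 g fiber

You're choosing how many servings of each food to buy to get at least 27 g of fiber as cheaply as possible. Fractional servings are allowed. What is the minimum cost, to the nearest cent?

Cost per g of fiber: kidney beans $0.0857, peanut butter $0.1250, quinoa $0.1600, hummus $0.1625.
With no serving limits, use only kidney beans: 27 g / 7 g = 3.857 servings × $0.60 = $2.31.

$2.31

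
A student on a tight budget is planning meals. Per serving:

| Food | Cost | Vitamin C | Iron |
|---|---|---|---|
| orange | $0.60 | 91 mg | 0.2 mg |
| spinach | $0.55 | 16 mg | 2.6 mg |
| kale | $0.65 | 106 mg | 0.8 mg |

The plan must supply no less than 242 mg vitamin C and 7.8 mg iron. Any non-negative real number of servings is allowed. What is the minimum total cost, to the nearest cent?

With two linear requirements the optimum uses one or two foods; enumerate the corners.
orange only: max(242/91, 7.8/0.2) = 39 servings → $23.40.
spinach only: max(242/16, 7.8/2.6) = 15.12 servings → $8.32.
kale only: max(242/106, 7.8/0.8) = 9.75 servings → $6.34.
orange + spinach with both tight: 2.161 servings and 2.834 servings → $2.86.
orange + kale: intersection lies outside the first quadrant.
spinach + kale with both tight: 2.409 servings and 1.919 servings → $2.57.
Cheapest feasible corner: $2.57.

$2.57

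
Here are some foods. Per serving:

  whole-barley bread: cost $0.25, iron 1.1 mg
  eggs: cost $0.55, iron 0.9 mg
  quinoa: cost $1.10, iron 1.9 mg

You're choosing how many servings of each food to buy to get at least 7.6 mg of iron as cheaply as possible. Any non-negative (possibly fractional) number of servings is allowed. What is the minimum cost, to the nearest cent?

Cost per mg of iron: whole-barley bread $0.2273, quinoa $0.5789, eggs $0.6111.
With no serving limits, use only whole-barley bread: 7.6 mg / 1.1 mg = 6.909 servings × $0.25 = $1.73.

$1.73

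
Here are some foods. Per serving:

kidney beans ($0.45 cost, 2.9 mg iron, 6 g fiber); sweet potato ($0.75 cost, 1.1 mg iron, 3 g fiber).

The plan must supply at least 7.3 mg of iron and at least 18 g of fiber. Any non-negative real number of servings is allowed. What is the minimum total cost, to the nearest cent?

Check every corner: each single food scaled to meet both minima, and each pair solved so both constraints bind.
kidney beans only: max(7.3/2.9, 18/6) = 3 servings → $1.35.
sweet potato only: max(7.3/1.1, 18/3) = 6.636 servings → $4.98.
kidney beans + sweet potato with both tight: 1 serving and 4 servings → $3.45.
So the least-cost plan costs $1.35.

$1.35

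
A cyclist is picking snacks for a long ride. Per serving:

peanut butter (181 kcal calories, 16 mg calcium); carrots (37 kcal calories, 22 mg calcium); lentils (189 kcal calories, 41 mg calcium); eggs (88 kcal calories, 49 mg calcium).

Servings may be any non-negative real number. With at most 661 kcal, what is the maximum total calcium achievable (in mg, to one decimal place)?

Calcium per kcal: carrots 0.5946, eggs 0.5568, lentils 0.2169, peanut butter 0.0884.
With no serving limits, spend the whole calories allowance on carrots: 661 kcal / 37 kcal × 22 mg = 393.0 mg.

393.0 mg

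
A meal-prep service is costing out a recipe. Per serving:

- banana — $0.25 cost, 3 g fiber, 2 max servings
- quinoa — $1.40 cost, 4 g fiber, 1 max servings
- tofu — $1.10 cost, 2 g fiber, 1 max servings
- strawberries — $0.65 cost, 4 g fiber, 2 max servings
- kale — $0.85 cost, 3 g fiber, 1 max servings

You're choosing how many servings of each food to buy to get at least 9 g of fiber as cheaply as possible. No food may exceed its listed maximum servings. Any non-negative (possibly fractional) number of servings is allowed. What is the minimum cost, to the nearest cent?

$0.99

Cost per g of fiber: banana $0.0833, strawberries $0.1625, kale $0.2833, quinoa $0.3500, tofu $0.5500.
Take 2 servings of banana: +6.0 g fiber for $0.50 (total $0.50, still need 3.0 g).
Take 0.75 servings of strawberries: +3.0 g fiber for $0.49 (total $0.99, still need 0.0 g).
Filling from the cheapest source first is optimal under one linear minimum: $0.99.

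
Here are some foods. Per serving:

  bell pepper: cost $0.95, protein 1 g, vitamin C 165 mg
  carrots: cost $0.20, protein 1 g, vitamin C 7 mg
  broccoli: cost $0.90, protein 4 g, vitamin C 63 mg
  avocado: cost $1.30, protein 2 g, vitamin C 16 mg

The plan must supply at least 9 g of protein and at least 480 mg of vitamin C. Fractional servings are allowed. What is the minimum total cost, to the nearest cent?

Check every corner: each single food scaled to meet both minima, and each pair solved so both constraints bind.
bell pepper only: max(9/1, 480/165) = 9 servings → $8.55.
carrots only: max(9/1, 480/7) = 68.57 servings → $13.71.
broccoli only: max(9/4, 480/63) = 7.619 servings → $6.86.
avocado only: max(9/2, 480/16) = 30 servings → $39.00.
bell pepper + carrots with both tight: 2.639 servings and 6.361 servings → $3.78.
bell pepper + broccoli with both tight: 2.266 servings and 1.683 servings → $3.67.
bell pepper + avocado with both tight: 2.599 servings and 3.201 servings → $6.63.
carrots + broccoli: intersection lies outside the first quadrant.
carrots + avocado: the both-tight solution has a negative serving — not a feasible corner.
broccoli + avocado: the both-tight solution has a negative serving — not a feasible corner.
Cheapest feasible corner: $3.67.

$3.67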